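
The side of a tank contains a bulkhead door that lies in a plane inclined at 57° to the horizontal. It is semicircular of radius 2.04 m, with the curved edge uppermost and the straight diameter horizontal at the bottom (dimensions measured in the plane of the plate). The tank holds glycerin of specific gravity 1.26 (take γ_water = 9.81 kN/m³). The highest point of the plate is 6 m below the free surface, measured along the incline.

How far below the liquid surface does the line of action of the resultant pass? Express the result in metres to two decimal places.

γ = 1.26 × 9.81 = 12.3606 kN/m³.
Let θ = 57° be the plate's angle to the horizontal; measure y along the incline from where the plane meets the free surface. Vertical depth h = y·sinθ with sinθ = 0.838671.
The centroid lies 4r/(3π) = 0.865803 m above the diameter, so r − 4r/(3π) = 2.04 − 0.865803 = 1.1742 m below the topmost point, so y_c = 6 + 1.1742 = 7.1742 m and h_c = 7.1742 × 0.838671 = 6.01679 m.
A = πr²/2 = π × 2.04²/2 = 6.53703 m².
Resultant F = γ·h_c·A = 12.3606 × 6.01679 × 6.53703 = 486.166 kN.
I_c = (π/8 − 8/(9π))·r⁴ = 0.109757 × 2.04⁴ = 1.90087 m⁴.
Centre of pressure: y_p = y_c + I_c/(y_c·A) = 7.1742 + 1.90087/(7.1742 × 6.53703) = 7.1742 + 0.040532 = 7.21473 m along the plane.
Vertically, h_p = y_p·sinθ = 7.21473 × 0.838671 = 6.05078 m.

h_p = 6.05 m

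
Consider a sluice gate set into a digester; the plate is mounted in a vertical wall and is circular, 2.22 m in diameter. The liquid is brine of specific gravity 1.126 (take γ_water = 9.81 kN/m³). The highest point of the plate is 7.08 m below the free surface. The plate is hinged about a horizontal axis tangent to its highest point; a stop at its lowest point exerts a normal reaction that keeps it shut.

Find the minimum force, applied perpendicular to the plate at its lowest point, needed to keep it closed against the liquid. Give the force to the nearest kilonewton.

γ = 1.126 × 9.81 = 11.04606 kN/m³.
The centroid is at the centre, 1.11 m below the top of the plate, so the centroid depth is h_c = 7.08 + 1.11 = 8.19 m.
A = π(1.11)² = 3.87076 m².
Resultant F = γ·h_c·A = 11.04606 × 8.19 × 3.87076 = 350.177 kN.
I_c = πr⁴/4 = π × 1.11⁴/4 = 1.19229 m⁴.
Centre of pressure: y_p = y_c + I_c/(y_c·A) = 8.19 + 1.19229/(8.19 × 3.87076) = 8.19 + 0.0376099 = 8.22761 m along the plane.
The resultant acts 1.11 + 0.0376099 = 1.14761 m (along the plate) below the hinge at the top edge, so the moment about the hinge is M = F × 1.14761 = 350.177 × 1.14761 = 401.867 kN·m.
A normal force at the bottom, 2.22 m from the hinge, must supply this moment: P = 401.867/2.22 = 181.021 kN.

P ≈ 181 kN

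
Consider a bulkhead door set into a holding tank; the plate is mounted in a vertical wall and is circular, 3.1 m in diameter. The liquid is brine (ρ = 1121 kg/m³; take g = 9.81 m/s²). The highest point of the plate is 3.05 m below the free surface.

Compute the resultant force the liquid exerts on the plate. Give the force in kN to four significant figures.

F ≈ 381.8 kN

γ = ρg = 1121 × 9.81 / 1000 = 10.99701 kN/m³.
The centroid is at the centre, 1.55 m below the top of the plate, so the centroid depth is h_c = 3.05 + 1.55 = 4.6 m.
A = π(1.55)² = 7.54768 m².
Resultant F = γ·h_c·A = 10.99701 × 4.6 × 7.54768 = 381.809 kN.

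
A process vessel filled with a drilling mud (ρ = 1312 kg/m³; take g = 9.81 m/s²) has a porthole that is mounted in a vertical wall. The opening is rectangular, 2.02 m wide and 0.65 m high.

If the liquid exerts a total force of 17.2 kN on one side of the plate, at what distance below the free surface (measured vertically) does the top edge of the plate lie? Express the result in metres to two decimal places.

γ = ρg = 1312 × 9.81 / 1000 = 12.87072 kN/m³.
A = 2.02 × 0.65 = 1.313 m².
From F = γ·h_c·A, the centroid depth is h_c = 17.2/(12.87072 × 1.313) = 1.0178 m.
The centroid lies 0.65/2 = 0.325 m below the top edge, so the top edge sits at h_top = 1.0178 − 0.325 = 0.6928 m below the surface.

d_top ≈ 0.69 m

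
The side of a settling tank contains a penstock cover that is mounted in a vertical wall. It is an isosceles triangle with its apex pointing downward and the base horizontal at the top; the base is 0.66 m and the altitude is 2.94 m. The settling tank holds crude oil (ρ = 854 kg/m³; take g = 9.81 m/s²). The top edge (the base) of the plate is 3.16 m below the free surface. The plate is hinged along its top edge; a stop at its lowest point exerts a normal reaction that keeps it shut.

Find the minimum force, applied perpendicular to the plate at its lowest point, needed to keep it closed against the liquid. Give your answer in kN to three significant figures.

γ = ρg = 854 × 9.81 / 1000 = 8.37774 kN/m³.
With the apex down, the centroid sits h/3 = 2.94/3 = 0.98 m below the base (the top edge), so the centroid depth is h_c = 3.16 + 0.98 = 4.14 m.
A = ½ × 0.66 × 2.94 = 0.9702 m².
Resultant F = γ·h_c·A = 8.37774 × 4.14 × 0.9702 = 33.6503 kN.
I_c = b·h³/36 = 0.66 × 2.94³/36 = 0.46589 m⁴.
Centre of pressure: y_p = y_c + I_c/(y_c·A) = 4.14 + 0.46589/(4.14 × 0.9702) = 4.14 + 0.11599 = 4.25599 m along the plane.
The resultant acts 0.98 + 0.11599 = 1.09599 m (along the plate) below the hinge at the top edge, so the moment about the hinge is M = F × 1.09599 = 33.6503 × 1.09599 = 36.8804 kN·m.
A normal force at the bottom, 2.94 m from the hinge, must supply this moment: P = 36.8804/2.94 = 12.5444 kN.

P ≈ 12.5 kN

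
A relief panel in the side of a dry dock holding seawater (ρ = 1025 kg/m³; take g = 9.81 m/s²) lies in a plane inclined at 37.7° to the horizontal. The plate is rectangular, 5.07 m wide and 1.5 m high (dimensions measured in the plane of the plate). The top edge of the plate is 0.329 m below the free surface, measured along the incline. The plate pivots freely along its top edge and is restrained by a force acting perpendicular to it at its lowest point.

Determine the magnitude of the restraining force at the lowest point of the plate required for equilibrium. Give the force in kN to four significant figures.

γ = ρg = 1025 × 9.81 / 1000 = 10.05525 kN/m³.
Let θ = 37.7° be the plate's angle to the horizontal; measure y along the incline from where the plane meets the free surface. Vertical depth h = y·sinθ with sinθ = 0.611527.
The centroid lies 1.5/2 = 0.75 m below the top edge, so y_c = 0.329 + 0.75 = 1.079 m and h_c = 1.079 × 0.611527 = 0.659838 m.
A = 5.07 × 1.5 = 7.605 m².
Resultant F = γ·h_c·A = 10.05525 × 0.659838 × 7.605 = 50.4579 kN.
I_c = b·h³/12 = 5.07 × 1.5³/12 = 1.42594 m⁴.
Centre of pressure: y_p = y_c + I_c/(y_c·A) = 1.079 + 1.42594/(1.079 × 7.605) = 1.079 + 0.173772 = 1.25277 m along the plane.
The resultant acts 0.75 + 0.173772 = 0.923772 m (along the plate) below the hinge at the top edge, so the moment about the hinge is M = F × 0.923772 = 50.4579 × 0.923772 = 46.6116 kN·m.
A normal force at the bottom, 1.5 m from the hinge, must supply this moment: P = 46.6116/1.5 = 31.0744 kN.

P ≈ 31.07 kN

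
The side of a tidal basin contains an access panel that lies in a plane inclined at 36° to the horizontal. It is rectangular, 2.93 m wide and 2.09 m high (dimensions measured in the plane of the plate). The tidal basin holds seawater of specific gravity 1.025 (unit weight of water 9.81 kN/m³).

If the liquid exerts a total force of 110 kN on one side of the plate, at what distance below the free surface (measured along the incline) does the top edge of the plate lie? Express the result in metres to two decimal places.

γ = 1.025 × 9.81 = 10.05525 kN/m³.
A = 2.93 × 2.09 = 6.1237 m².
From F = γ·h_c·A, the centroid depth is h_c = 110/(10.05525 × 6.1237) = 1.78643 m.
Let θ = 36° be the plate's angle to the horizontal; measure y along the incline from where the plane meets the free surface. Vertical depth h = y·sinθ with sinθ = 0.587785.
Along the incline, y_c = h_c/sinθ = 1.78643/0.587785 = 3.03926 m.
The centroid lies 2.09/2 = 1.045 m below the top edge, so the top edge sits at y_top = 3.03926 − 1.045 = 1.99426 m along the incline.

y_top ≈ 1.99 m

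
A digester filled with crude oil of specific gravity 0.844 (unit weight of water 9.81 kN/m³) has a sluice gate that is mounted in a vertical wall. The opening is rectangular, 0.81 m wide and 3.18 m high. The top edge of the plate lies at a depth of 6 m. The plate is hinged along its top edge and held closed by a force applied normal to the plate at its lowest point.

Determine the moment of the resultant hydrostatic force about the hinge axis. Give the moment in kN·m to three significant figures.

γ = 0.844 × 9.81 = 8.27964 kN/m³.
The centroid lies 3.18/2 = 1.59 m below the top edge, so the centroid depth is h_c = 6 + 1.59 = 7.59 m.
A = 0.81 × 3.18 = 2.5758 m².
Resultant F = γ·h_c·A = 8.27964 × 7.59 × 2.5758 = 161.87 kN.
I_c = b·h³/12 = 0.81 × 3.18³/12 = 2.17063 m⁴.
Centre of pressure: y_p = y_c + I_c/(y_c·A) = 7.59 + 2.17063/(7.59 × 2.5758) = 7.59 + 0.111028 = 7.70103 m along the plane.
The resultant acts 1.59 + 0.111028 = 1.70103 m (along the plate) below the hinge at the top edge, so the moment about the hinge is M = F × 1.70103 = 161.87 × 1.70103 = 275.346 kN·m.

M ≈ 275 kN·m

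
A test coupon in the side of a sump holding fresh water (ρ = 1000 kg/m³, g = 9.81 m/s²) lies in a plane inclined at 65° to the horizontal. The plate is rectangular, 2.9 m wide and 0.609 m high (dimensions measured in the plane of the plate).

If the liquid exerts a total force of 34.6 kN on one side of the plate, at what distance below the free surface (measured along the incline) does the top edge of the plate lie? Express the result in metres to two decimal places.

γ = ρg = 1000 × 9.81 = 9810 N/m³ = 9.81 kN/m³.
A = 2.9 × 0.609 = 1.7661 m².
From F = γ·h_c·A, the centroid depth is h_c = 34.6/(9.81 × 1.7661) = 1.99706 m.
Let θ = 65° be the plate's angle to the horizontal; measure y along the incline from where the plane meets the free surface. Vertical depth h = y·sinθ with sinθ = 0.906308.
Along the incline, y_c = h_c/sinθ = 1.99706/0.906308 = 2.20351 m.
The centroid lies 0.609/2 = 0.3045 m below the top edge, so the top edge sits at y_top = 2.20351 − 0.3045 = 1.89901 m along the incline.

y_top ≈ 1.90 m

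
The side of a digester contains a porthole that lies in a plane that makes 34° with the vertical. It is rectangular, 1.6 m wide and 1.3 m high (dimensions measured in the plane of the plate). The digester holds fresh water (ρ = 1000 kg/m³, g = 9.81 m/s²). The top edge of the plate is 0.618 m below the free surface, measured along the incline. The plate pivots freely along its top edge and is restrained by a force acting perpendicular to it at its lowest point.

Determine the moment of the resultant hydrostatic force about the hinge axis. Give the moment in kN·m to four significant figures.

γ = ρg = 1000 × 9.81 = 9810 N/m³ = 9.81 kN/m³.
The plate makes 34° with the vertical, i.e. θ = 90° − 34° = 56° to the horizontal. Measuring y along the incline from the free-surface line, vertical depth h = y·sinθ with sinθ = 0.829038.
The centroid lies 1.3/2 = 0.65 m below the top edge, so y_c = 0.618 + 0.65 = 1.268 m and h_c = 1.268 × 0.829038 = 1.05122 m.
A = 1.6 × 1.3 = 2.08 m².
Resultant F = γ·h_c·A = 9.81 × 1.05122 × 2.08 = 21.4499 kN.
I_c = b·h³/12 = 1.6 × 1.3³/12 = 0.292933 m⁴.
Centre of pressure: y_p = y_c + I_c/(y_c·A) = 1.268 + 0.292933/(1.268 × 2.08) = 1.268 + 0.111067 = 1.37907 m along the plane.
The resultant acts 0.65 + 0.111067 = 0.761067 m (along the plate) below the hinge at the top edge, so the moment about the hinge is M = F × 0.761067 = 21.4499 × 0.761067 = 16.3248 kN·m.

M ≈ 16.32 kN·m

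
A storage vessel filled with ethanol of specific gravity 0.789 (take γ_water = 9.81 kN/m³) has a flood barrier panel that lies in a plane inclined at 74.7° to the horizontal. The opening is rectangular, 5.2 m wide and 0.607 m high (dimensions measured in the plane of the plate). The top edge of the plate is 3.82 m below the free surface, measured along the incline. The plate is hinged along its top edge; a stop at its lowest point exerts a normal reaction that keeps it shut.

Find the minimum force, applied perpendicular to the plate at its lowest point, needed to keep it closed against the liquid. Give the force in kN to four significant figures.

γ = 0.789 × 9.81 = 7.74009 kN/m³.
Let θ = 74.7° be the plate's angle to the horizontal; measure y along the incline from where the plane meets the free surface. Vertical depth h = y·sinθ with sinθ = 0.964557.
The centroid lies 0.607/2 = 0.3035 m below the top edge, so y_c = 3.82 + 0.3035 = 4.1235 m and h_c = 4.1235 × 0.964557 = 3.97735 m.
A = 5.2 × 0.607 = 3.1564 m².
Resultant F = γ·h_c·A = 7.74009 × 3.97735 × 3.1564 = 97.1699 kN.
I_c = b·h³/12 = 5.2 × 0.607³/12 = 0.0969144 m⁴.
Centre of pressure: y_p = y_c + I_c/(y_c·A) = 4.1235 + 0.0969144/(4.1235 × 3.1564) = 4.1235 + 0.00744612 = 4.13095 m along the plane.
The resultant acts 0.3035 + 0.00744612 = 0.310946 m (along the plate) below the hinge at the top edge, so the moment about the hinge is M = F × 0.310946 = 97.1699 × 0.310946 = 30.2146 kN·m.
A normal force at the bottom, 0.607 m from the hinge, must supply this moment: P = 30.2146/0.607 = 49.7769 kN.

P ≈ 49.78 kN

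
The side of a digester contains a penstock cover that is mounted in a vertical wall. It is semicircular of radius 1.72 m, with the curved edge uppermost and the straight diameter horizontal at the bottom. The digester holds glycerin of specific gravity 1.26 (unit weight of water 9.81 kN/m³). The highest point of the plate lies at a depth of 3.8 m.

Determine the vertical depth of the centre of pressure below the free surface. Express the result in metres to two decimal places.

h_p = 4.83 m

γ = 1.26 × 9.81 = 12.3606 kN/m³.
The centroid lies 4r/(3π) = 0.729991 m above the diameter, so r − 4r/(3π) = 1.72 − 0.729991 = 0.990009 m below the topmost point, so the centroid depth is h_c = 3.8 + 0.990009 = 4.79001 m.
A = πr²/2 = π × 1.72²/2 = 4.64704 m².
Resultant F = γ·h_c·A = 12.3606 × 4.79001 × 4.64704 = 275.139 kN.
I_c = (π/8 − 8/(9π))·r⁴ = 0.109757 × 1.72⁴ = 0.960608 m⁴.
Centre of pressure: y_p = y_c + I_c/(y_c·A) = 4.79001 + 0.960608/(4.79001 × 4.64704) = 4.79001 + 0.0431552 = 4.83317 m along the plane.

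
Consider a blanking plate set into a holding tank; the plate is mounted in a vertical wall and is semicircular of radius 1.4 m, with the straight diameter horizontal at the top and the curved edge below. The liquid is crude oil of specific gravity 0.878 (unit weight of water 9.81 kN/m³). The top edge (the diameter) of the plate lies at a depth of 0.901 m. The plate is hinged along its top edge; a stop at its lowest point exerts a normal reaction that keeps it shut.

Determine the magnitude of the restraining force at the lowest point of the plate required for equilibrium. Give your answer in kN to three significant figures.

γ = 0.878 × 9.81 = 8.61318 kN/m³.
The centroid of a semicircle lies 4r/(3π) = 0.594178 m from the diameter, here below the top edge, so the centroid depth is h_c = 0.901 + 0.594178 = 1.49518 m.
A = πr²/2 = π × 1.4²/2 = 3.07876 m².
Resultant F = γ·h_c·A = 8.61318 × 1.49518 × 3.07876 = 39.6491 kN.
I_c = (π/8 − 8/(9π))·r⁴ = 0.109757 × 1.4⁴ = 0.421642 m⁴.
Centre of pressure: y_p = y_c + I_c/(y_c·A) = 1.49518 + 0.421642/(1.49518 × 3.07876) = 1.49518 + 0.0915956 = 1.58678 m along the plane.
The resultant acts 0.594178 + 0.0915956 = 0.685774 m (along the plate) below the hinge at the top edge, so the moment about the hinge is M = F × 0.685774 = 39.6491 × 0.685774 = 27.1903 kN·m.
A normal force at the bottom, 1.4 m from the hinge, must supply this moment: P = 27.1903/1.4 = 19.4216 kN.

P ≈ 19.4 kN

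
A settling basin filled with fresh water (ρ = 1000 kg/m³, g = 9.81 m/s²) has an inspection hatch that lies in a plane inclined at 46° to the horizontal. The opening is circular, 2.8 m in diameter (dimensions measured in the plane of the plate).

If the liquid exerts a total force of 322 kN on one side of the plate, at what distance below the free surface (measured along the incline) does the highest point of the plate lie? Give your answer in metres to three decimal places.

y_top ≈ 6.010 m

γ = ρg = 1000 × 9.81 = 9810 N/m³ = 9.81 kN/m³.
A = π(1.4)² = 6.15752 m².
From F = γ·h_c·A, the centroid depth is h_c = 322/(9.81 × 6.15752) = 5.33066 m.
Let θ = 46° be the plate's angle to the horizontal; measure y along the incline from where the plane meets the free surface. Vertical depth h = y·sinθ with sinθ = 0.719340.
Along the incline, y_c = h_c/sinθ = 5.33066/0.719340 = 7.41049 m.
The centroid is at the centre, 1.4 m below the top of the plate, so the highest point sits at y_top = 7.41049 − 1.4 = 6.01049 m along the incline.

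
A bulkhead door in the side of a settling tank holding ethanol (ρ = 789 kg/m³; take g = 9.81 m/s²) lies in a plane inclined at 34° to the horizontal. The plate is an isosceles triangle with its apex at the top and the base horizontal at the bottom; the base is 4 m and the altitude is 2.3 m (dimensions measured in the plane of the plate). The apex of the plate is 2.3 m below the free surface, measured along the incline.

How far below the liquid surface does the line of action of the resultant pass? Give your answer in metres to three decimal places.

γ = ρg = 789 × 9.81 / 1000 = 7.74009 kN/m³.
Let θ = 34° be the plate's angle to the horizontal; measure y along the incline from where the plane meets the free surface. Vertical depth h = y·sinθ with sinθ = 0.559193.
With the apex up, the centroid sits 2h/3 = 2 × 2.3/3 = 1.53333 m below the apex, so y_c = 2.3 + 1.53333 = 3.83333 m and h_c = 3.83333 × 0.559193 = 2.14357 m.
A = ½ × 4 × 2.3 = 4.6 m².
Resultant F = γ·h_c·A = 7.74009 × 2.14357 × 4.6 = 76.3206 kN.
I_c = b·h³/36 = 4 × 2.3³/36 = 1.35189 m⁴.
Centre of pressure: y_p = y_c + I_c/(y_c·A) = 3.83333 + 1.35189/(3.83333 × 4.6) = 3.83333 + 0.0766668 = 3.91 m along the plane.
Vertically, h_p = y_p·sinθ = 3.91 × 0.559193 = 2.18644 m.

h_p = 2.186 m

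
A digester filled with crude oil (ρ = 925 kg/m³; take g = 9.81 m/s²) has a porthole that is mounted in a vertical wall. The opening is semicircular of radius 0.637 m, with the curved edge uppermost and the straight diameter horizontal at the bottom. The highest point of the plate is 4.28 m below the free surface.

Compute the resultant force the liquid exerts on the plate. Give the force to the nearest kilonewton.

F ≈ 27 kN

γ = ρg = 925 × 9.81 / 1000 = 9.07425 kN/m³.
The centroid lies 4r/(3π) = 0.270351 m above the diameter, so r − 4r/(3π) = 0.637 − 0.270351 = 0.366649 m below the topmost point, so the centroid depth is h_c = 4.28 + 0.366649 = 4.64665 m.
A = πr²/2 = π × 0.637²/2 = 0.63738 m².
Resultant F = γ·h_c·A = 9.07425 × 4.64665 × 0.63738 = 26.875 kN.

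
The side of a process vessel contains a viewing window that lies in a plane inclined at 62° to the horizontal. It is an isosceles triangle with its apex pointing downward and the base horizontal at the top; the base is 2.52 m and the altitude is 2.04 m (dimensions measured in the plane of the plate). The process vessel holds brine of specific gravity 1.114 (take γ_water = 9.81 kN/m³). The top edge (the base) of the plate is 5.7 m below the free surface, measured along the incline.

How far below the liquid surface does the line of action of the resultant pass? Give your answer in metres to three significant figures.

γ = 1.114 × 9.81 = 10.92834 kN/m³.
Let θ = 62° be the plate's angle to the horizontal; measure y along the incline from where the plane meets the free surface. Vertical depth h = y·sinθ with sinθ = 0.882948.
With the apex down, the centroid sits h/3 = 2.04/3 = 0.68 m below the base (the top edge), so y_c = 5.7 + 0.68 = 6.38 m and h_c = 6.38 × 0.882948 = 5.63321 m.
A = ½ × 2.52 × 2.04 = 2.5704 m².
Resultant F = γ·h_c·A = 10.92834 × 5.63321 × 2.5704 = 158.238 kN.
I_c = b·h³/36 = 2.52 × 2.04³/36 = 0.594276 m⁴.
Centre of pressure: y_p = y_c + I_c/(y_c·A) = 6.38 + 0.594276/(6.38 × 2.5704) = 6.38 + 0.0362382 = 6.41624 m along the plane.
Vertically, h_p = y_p·sinθ = 6.41624 × 0.882948 = 5.66521 m.

h_p = 5.67 m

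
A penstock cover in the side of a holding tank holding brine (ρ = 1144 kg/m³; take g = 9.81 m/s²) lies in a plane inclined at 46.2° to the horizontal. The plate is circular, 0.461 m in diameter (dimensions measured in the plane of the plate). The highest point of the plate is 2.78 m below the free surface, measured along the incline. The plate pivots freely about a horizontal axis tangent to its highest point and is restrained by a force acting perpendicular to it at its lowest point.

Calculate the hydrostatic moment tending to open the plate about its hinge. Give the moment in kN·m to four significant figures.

M ≈ 0.9561 kN·m

γ = ρg = 1144 × 9.81 / 1000 = 11.22264 kN/m³.
Let θ = 46.2° be the plate's angle to the horizontal; measure y along the incline from where the plane meets the free surface. Vertical depth h = y·sinθ with sinθ = 0.721760.
The centroid is at the centre, 0.2305 m below the top of the plate, so y_c = 2.78 + 0.2305 = 3.0105 m and h_c = 3.0105 × 0.721760 = 2.17286 m.
A = π(0.2305)² = 0.166914 m².
Resultant F = γ·h_c·A = 11.22264 × 2.17286 × 0.166914 = 4.07024 kN.
I_c = πr⁴/4 = π × 0.2305⁴/4 = 0.00221704 m⁴.
Centre of pressure: y_p = y_c + I_c/(y_c·A) = 3.0105 + 0.00221704/(3.0105 × 0.166914) = 3.0105 + 0.00441207 = 3.01491 m along the plane.
The resultant acts 0.2305 + 0.00441207 = 0.234912 m (along the plate) below the hinge at the top edge, so the moment about the hinge is M = F × 0.234912 = 4.07024 × 0.234912 = 0.956148 kN·m.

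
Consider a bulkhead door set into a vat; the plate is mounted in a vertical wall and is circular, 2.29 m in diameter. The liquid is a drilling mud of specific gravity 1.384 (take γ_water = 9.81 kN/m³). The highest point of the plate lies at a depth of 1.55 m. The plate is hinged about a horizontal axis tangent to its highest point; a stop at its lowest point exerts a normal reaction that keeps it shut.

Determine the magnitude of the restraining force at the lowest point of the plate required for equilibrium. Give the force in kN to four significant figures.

γ = 1.384 × 9.81 = 13.57704 kN/m³.
The centroid is at the centre, 1.145 m below the top of the plate, so the centroid depth is h_c = 1.55 + 1.145 = 2.695 m.
A = π(1.145)² = 4.11871 m².
Resultant F = γ·h_c·A = 13.57704 × 2.695 × 4.11871 = 150.704 kN.
I_c = πr⁴/4 = π × 1.145⁴/4 = 1.34993 m⁴.
Centre of pressure: y_p = y_c + I_c/(y_c·A) = 2.695 + 1.34993/(2.695 × 4.11871) = 2.695 + 0.121616 = 2.81662 m along the plane.
The resultant acts 1.145 + 0.121616 = 1.26662 m (along the plate) below the hinge at the top edge, so the moment about the hinge is M = F × 1.26662 = 150.704 × 1.26662 = 190.885 kN·m.
A normal force at the bottom, 2.29 m from the hinge, must supply this moment: P = 190.885/2.29 = 83.3559 kN.

P ≈ 83.36 kN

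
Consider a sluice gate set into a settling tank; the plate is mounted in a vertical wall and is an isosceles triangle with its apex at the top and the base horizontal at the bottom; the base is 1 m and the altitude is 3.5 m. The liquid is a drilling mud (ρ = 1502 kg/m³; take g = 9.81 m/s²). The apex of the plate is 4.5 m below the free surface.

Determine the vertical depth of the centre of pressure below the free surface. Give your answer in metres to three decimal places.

h_p = 6.933 m

γ = ρg = 1502 × 9.81 / 1000 = 14.73462 kN/m³.
With the apex up, the centroid sits 2h/3 = 2 × 3.5/3 = 2.33333 m below the apex, so the centroid depth is h_c = 4.5 + 2.33333 = 6.83333 m.
A = ½ × 1 × 3.5 = 1.75 m².
Resultant F = γ·h_c·A = 14.73462 × 6.83333 × 1.75 = 176.201 kN.
I_c = b·h³/36 = 1 × 3.5³/36 = 1.19097 m⁴.
Centre of pressure: y_p = y_c + I_c/(y_c·A) = 6.83333 + 1.19097/(6.83333 × 1.75) = 6.83333 + 0.0995934 = 6.93292 m along the plane.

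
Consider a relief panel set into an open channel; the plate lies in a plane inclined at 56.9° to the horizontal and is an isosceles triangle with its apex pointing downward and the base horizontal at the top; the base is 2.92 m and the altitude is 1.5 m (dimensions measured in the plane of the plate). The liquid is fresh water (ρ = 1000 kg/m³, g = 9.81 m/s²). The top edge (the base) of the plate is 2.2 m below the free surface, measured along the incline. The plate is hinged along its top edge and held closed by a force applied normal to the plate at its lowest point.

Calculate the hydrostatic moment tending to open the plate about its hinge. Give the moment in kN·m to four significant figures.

γ = ρg = 1000 × 9.81 = 9810 N/m³ = 9.81 kN/m³.
Let θ = 56.9° be the plate's angle to the horizontal; measure y along the incline from where the plane meets the free surface. Vertical depth h = y·sinθ with sinθ = 0.837719.
With the apex down, the centroid sits h/3 = 1.5/3 = 0.5 m below the base (the top edge), so y_c = 2.2 + 0.5 = 2.7 m and h_c = 2.7 × 0.837719 = 2.26184 m.
A = ½ × 2.92 × 1.5 = 2.19 m².
Resultant F = γ·h_c·A = 9.81 × 2.26184 × 2.19 = 48.5931 kN.
I_c = b·h³/36 = 2.92 × 1.5³/36 = 0.27375 m⁴.
Centre of pressure: y_p = y_c + I_c/(y_c·A) = 2.7 + 0.27375/(2.7 × 2.19) = 2.7 + 0.0462963 = 2.7463 m along the plane.
The resultant acts 0.5 + 0.0462963 = 0.546296 m (along the plate) below the hinge at the top edge, so the moment about the hinge is M = F × 0.546296 = 48.5931 × 0.546296 = 26.5462 kN·m.

M ≈ 26.55 kN·m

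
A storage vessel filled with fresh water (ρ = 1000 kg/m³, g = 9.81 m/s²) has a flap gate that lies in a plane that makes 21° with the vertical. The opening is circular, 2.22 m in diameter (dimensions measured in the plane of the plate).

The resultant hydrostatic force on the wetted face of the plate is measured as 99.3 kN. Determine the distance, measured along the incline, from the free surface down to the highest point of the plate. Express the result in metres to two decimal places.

γ = ρg = 1000 × 9.81 = 9810 N/m³ = 9.81 kN/m³.
A = π(1.11)² = 3.87076 m².
From F = γ·h_c·A, the centroid depth is h_c = 99.3/(9.81 × 3.87076) = 2.61507 m.
The plate makes 21° with the vertical, i.e. θ = 90° − 21° = 69° to the horizontal. Measuring y along the incline from the free-surface line, vertical depth h = y·sinθ with sinθ = 0.933580.
Along the incline, y_c = h_c/sinθ = 2.61507/0.933580 = 2.80112 m.
The centroid is at the centre, 1.11 m below the top of the plate, so the highest point sits at y_top = 2.80112 − 1.11 = 1.69112 m along the incline.

y_top ≈ 1.69 m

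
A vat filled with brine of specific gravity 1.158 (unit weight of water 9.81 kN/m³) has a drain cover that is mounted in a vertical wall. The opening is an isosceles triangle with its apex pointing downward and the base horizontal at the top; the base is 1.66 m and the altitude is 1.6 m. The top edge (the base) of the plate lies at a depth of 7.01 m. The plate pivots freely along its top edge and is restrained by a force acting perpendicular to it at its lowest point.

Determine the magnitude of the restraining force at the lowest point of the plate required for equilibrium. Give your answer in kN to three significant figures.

P ≈ 39.3 kN

γ = 1.158 × 9.81 = 11.35998 kN/m³.
With the apex down, the centroid sits h/3 = 1.6/3 = 0.533333 m below the base (the top edge), so the centroid depth is h_c = 7.01 + 0.533333 = 7.54333 m.
A = ½ × 1.66 × 1.6 = 1.328 m².
Resultant F = γ·h_c·A = 11.35998 × 7.54333 × 1.328 = 113.799 kN.
I_c = b·h³/36 = 1.66 × 1.6³/36 = 0.188871 m⁴.
Centre of pressure: y_p = y_c + I_c/(y_c·A) = 7.54333 + 0.188871/(7.54333 × 1.328) = 7.54333 + 0.018854 = 7.56218 m along the plane.
The resultant acts 0.533333 + 0.018854 = 0.552187 m (along the plate) below the hinge at the top edge, so the moment about the hinge is M = F × 0.552187 = 113.799 × 0.552187 = 62.8383 kN·m.
A normal force at the bottom, 1.6 m from the hinge, must supply this moment: P = 62.8383/1.6 = 39.2739 kN.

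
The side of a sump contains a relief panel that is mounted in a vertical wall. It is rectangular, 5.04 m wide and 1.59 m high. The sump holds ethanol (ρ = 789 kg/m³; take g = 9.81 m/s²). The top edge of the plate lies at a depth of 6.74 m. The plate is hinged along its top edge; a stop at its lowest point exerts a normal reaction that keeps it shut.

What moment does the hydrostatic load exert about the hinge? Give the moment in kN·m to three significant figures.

γ = ρg = 789 × 9.81 / 1000 = 7.74009 kN/m³.
The centroid lies 1.59/2 = 0.795 m below the top edge, so the centroid depth is h_c = 6.74 + 0.795 = 7.535 m.
A = 5.04 × 1.59 = 8.0136 m².
Resultant F = γ·h_c·A = 7.74009 × 7.535 × 8.0136 = 467.366 kN.
I_c = b·h³/12 = 5.04 × 1.59³/12 = 1.68827 m⁴.
Centre of pressure: y_p = y_c + I_c/(y_c·A) = 7.535 + 1.68827/(7.535 × 8.0136) = 7.535 + 0.0279596 = 7.56296 m along the plane.
The resultant acts 0.795 + 0.0279596 = 0.82296 m (along the plate) below the hinge at the top edge, so the moment about the hinge is M = F × 0.82296 = 467.366 × 0.82296 = 384.624 kN·m.

M ≈ 385 kN·m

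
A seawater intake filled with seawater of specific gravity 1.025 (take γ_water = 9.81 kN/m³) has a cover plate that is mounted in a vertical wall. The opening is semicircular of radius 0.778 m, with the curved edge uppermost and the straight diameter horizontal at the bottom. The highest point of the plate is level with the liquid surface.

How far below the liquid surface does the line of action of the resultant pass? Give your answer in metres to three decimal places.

h_p = 0.542 m

γ = 1.025 × 9.81 = 10.05525 kN/m³.
The centroid lies 4r/(3π) = 0.330193 m above the diameter, so r − 4r/(3π) = 0.778 − 0.330193 = 0.447807 m below the topmost point, so the centroid depth is h_c = 0.447807 m.
A = πr²/2 = π × 0.778²/2 = 0.950778 m².
Resultant F = γ·h_c·A = 10.05525 × 0.447807 × 0.950778 = 4.28117 kN.
I_c = (π/8 − 8/(9π))·r⁴ = 0.109757 × 0.778⁴ = 0.0402115 m⁴.
Centre of pressure: y_p = y_c + I_c/(y_c·A) = 0.447807 + 0.0402115/(0.447807 × 0.950778) = 0.447807 + 0.0944453 = 0.542252 m along the plane.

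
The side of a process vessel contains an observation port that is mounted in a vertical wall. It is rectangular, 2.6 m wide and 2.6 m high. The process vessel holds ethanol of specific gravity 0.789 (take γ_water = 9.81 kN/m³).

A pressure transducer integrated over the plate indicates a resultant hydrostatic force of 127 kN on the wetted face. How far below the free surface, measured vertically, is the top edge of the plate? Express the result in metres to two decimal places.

d_top ≈ 1.13 m

γ = 0.789 × 9.81 = 7.74009 kN/m³.
A = 2.6 × 2.6 = 6.76 m².
From F = γ·h_c·A, the centroid depth is h_c = 127/(7.74009 × 6.76) = 2.42723 m.
The centroid lies 2.6/2 = 1.3 m below the top edge, so the top edge sits at h_top = 2.42723 − 1.3 = 1.12723 m below the surface.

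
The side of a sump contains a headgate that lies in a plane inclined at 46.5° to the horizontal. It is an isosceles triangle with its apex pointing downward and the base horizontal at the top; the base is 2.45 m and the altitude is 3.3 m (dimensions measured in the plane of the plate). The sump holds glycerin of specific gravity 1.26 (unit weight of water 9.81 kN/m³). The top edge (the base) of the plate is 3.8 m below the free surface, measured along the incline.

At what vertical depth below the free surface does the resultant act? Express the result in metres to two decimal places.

γ = 1.26 × 9.81 = 12.3606 kN/m³.
Let θ = 46.5° be the plate's angle to the horizontal; measure y along the incline from where the plane meets the free surface. Vertical depth h = y·sinθ with sinθ = 0.725374.
With the apex down, the centroid sits h/3 = 3.3/3 = 1.1 m below the base (the top edge), so y_c = 3.8 + 1.1 = 4.9 m and h_c = 4.9 × 0.725374 = 3.55433 m.
A = ½ × 2.45 × 3.3 = 4.0425 m².
Resultant F = γ·h_c·A = 12.3606 × 3.55433 × 4.0425 = 177.602 kN.
I_c = b·h³/36 = 2.45 × 3.3³/36 = 2.44571 m⁴.
Centre of pressure: y_p = y_c + I_c/(y_c·A) = 4.9 + 2.44571/(4.9 × 4.0425) = 4.9 + 0.123469 = 5.02347 m along the plane.
Vertically, h_p = y_p·sinθ = 5.02347 × 0.725374 = 3.64389 m.

h_p = 3.64 m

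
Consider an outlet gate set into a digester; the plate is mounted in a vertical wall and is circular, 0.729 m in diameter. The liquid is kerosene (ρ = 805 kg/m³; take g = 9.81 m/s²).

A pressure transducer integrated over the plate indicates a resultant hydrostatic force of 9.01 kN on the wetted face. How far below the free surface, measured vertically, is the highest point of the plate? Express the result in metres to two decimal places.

γ = ρg = 805 × 9.81 / 1000 = 7.89705 kN/m³.
A = π(0.3645)² = 0.417393 m².
From F = γ·h_c·A, the centroid depth is h_c = 9.01/(7.89705 × 0.417393) = 2.73347 m.
The centroid is at the centre, 0.3645 m below the top of the plate, so the highest point sits at h_top = 2.73347 − 0.3645 = 2.36897 m below the surface.

d_top ≈ 2.37 m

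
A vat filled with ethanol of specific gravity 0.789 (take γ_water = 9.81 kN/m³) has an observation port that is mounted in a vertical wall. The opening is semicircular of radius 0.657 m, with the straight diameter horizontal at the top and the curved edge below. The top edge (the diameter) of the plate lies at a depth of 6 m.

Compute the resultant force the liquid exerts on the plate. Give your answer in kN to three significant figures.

γ = 0.789 × 9.81 = 7.74009 kN/m³.
The centroid of a semicircle lies 4r/(3π) = 0.278839 m from the diameter, here below the top edge, so the centroid depth is h_c = 6 + 0.278839 = 6.27884 m.
A = πr²/2 = π × 0.657²/2 = 0.678033 m².
Resultant F = γ·h_c·A = 7.74009 × 6.27884 × 0.678033 = 32.9516 kN.

F ≈ 33.0 kN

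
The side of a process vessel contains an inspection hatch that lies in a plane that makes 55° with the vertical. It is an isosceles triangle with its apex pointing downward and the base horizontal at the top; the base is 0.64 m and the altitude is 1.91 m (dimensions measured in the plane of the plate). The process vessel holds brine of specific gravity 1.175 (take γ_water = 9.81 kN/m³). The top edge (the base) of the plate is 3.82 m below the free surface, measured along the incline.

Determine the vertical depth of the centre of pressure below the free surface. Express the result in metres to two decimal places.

h_p = 2.58 m

γ = 1.175 × 9.81 = 11.52675 kN/m³.
The plate makes 55° with the vertical, i.e. θ = 90° − 55° = 35° to the horizontal. Measuring y along the incline from the free-surface line, vertical depth h = y·sinθ with sinθ = 0.573576.
With the apex down, the centroid sits h/3 = 1.91/3 = 0.636667 m below the base (the top edge), so y_c = 3.82 + 0.636667 = 4.45667 m and h_c = 4.45667 × 0.573576 = 2.55624 m.
A = ½ × 0.64 × 1.91 = 0.6112 m².
Resultant F = γ·h_c·A = 11.52675 × 2.55624 × 0.6112 = 18.0091 kN.
I_c = b·h³/36 = 0.64 × 1.91³/36 = 0.123873 m⁴.
Centre of pressure: y_p = y_c + I_c/(y_c·A) = 4.45667 + 0.123873/(4.45667 × 0.6112) = 4.45667 + 0.0454761 = 4.50215 m along the plane.
Vertically, h_p = y_p·sinθ = 4.50215 × 0.573576 = 2.58233 m.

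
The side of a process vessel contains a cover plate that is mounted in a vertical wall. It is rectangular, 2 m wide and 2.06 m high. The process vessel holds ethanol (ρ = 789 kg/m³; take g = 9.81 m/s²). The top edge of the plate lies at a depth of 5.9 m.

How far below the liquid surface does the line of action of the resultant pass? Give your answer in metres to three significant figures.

h_p = 6.98 m

γ = ρg = 789 × 9.81 / 1000 = 7.74009 kN/m³.
The centroid lies 2.06/2 = 1.03 m below the top edge, so the centroid depth is h_c = 5.9 + 1.03 = 6.93 m.
A = 2 × 2.06 = 4.12 m².
Resultant F = γ·h_c·A = 7.74009 × 6.93 × 4.12 = 220.992 kN.
I_c = b·h³/12 = 2 × 2.06³/12 = 1.45697 m⁴.
Centre of pressure: y_p = y_c + I_c/(y_c·A) = 6.93 + 1.45697/(6.93 × 4.12) = 6.93 + 0.0510294 = 6.98103 m along the plane.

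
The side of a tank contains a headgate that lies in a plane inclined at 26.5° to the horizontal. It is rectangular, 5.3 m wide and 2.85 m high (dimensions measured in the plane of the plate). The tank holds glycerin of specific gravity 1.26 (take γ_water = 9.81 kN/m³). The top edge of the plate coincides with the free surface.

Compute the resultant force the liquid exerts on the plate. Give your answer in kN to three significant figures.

F ≈ 119 kN

γ = 1.26 × 9.81 = 12.3606 kN/m³.
Let θ = 26.5° be the plate's angle to the horizontal; measure y along the incline from where the plane meets the free surface. Vertical depth h = y·sinθ with sinθ = 0.446198.
The centroid lies 2.85/2 = 1.425 m below the top edge, so y_c = 1.425 m and h_c = 1.425 × 0.446198 = 0.635832 m.
A = 5.3 × 2.85 = 15.105 m².
Resultant F = γ·h_c·A = 12.3606 × 0.635832 × 15.105 = 118.714 kN.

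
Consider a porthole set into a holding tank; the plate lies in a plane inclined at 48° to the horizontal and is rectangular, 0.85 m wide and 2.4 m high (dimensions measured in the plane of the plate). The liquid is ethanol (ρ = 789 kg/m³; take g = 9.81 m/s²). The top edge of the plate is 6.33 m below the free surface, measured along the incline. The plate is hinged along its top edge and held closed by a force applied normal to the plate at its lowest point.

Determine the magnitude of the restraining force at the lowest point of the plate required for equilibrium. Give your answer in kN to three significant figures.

γ = ρg = 789 × 9.81 / 1000 = 7.74009 kN/m³.
Let θ = 48° be the plate's angle to the horizontal; measure y along the incline from where the plane meets the free surface. Vertical depth h = y·sinθ with sinθ = 0.743145.
The centroid lies 2.4/2 = 1.2 m below the top edge, so y_c = 6.33 + 1.2 = 7.53 m and h_c = 7.53 × 0.743145 = 5.59588 m.
A = 0.85 × 2.4 = 2.04 m².
Resultant F = γ·h_c·A = 7.74009 × 5.59588 × 2.04 = 88.3577 kN.
I_c = b·h³/12 = 0.85 × 2.4³/12 = 0.9792 m⁴.
Centre of pressure: y_p = y_c + I_c/(y_c·A) = 7.53 + 0.9792/(7.53 × 2.04) = 7.53 + 0.063745 = 7.59375 m along the plane.
The resultant acts 1.2 + 0.063745 = 1.26374 m (along the plate) below the hinge at the top edge, so the moment about the hinge is M = F × 1.26374 = 88.3577 × 1.26374 = 111.661 kN·m.
A normal force at the bottom, 2.4 m from the hinge, must supply this moment: P = 111.661/2.4 = 46.5254 kN.

P ≈ 46.5 kN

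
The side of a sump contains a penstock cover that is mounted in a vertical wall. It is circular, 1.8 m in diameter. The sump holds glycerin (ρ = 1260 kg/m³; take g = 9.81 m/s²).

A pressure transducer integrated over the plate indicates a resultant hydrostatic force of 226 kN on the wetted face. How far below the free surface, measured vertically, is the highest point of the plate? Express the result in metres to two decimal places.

d_top ≈ 6.29 m

γ = ρg = 1260 × 9.81 / 1000 = 12.3606 kN/m³.
A = π(0.9)² = 2.54469 m².
From F = γ·h_c·A, the centroid depth is h_c = 226/(12.3606 × 2.54469) = 7.18512 m.
The centroid is at the centre, 0.9 m below the top of the plate, so the highest point sits at h_top = 7.18512 − 0.9 = 6.28512 m below the surface.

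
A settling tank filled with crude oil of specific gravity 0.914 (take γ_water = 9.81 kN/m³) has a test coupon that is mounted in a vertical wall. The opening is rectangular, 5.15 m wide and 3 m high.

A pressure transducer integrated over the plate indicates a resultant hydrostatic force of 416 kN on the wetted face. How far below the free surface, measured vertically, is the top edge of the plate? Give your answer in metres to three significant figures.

d_top ≈ 1.50 m

γ = 0.914 × 9.81 = 8.96634 kN/m³.
A = 5.15 × 3 = 15.45 m².
From F = γ·h_c·A, the centroid depth is h_c = 416/(8.96634 × 15.45) = 3.00296 m.
The centroid lies 3/2 = 1.5 m below the top edge, so the top edge sits at h_top = 3.00296 − 1.5 = 1.50296 m below the surface.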